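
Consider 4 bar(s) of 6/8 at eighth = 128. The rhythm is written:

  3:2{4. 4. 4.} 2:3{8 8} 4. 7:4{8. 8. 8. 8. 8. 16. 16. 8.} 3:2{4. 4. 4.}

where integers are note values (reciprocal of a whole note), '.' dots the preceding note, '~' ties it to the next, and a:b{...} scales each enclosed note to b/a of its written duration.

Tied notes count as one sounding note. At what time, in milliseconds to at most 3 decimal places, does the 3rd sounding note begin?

note 3 onset = 4b = 1875.0ms

1. 0.0ms @ 0 + 937.5ms (2)
2. 937.5ms @ 2 + 937.5ms (2)
3. 1875.0ms @ 4 + 937.5ms (2)
4. 2812.5ms @ 6 + 703.125ms (3/2)
5. 3515.625ms @ 15/2 + 703.125ms (3/2)
6. 4218.75ms @ 9 + 1406.25ms (3)
7. 5625.0ms @ 12 + 401.786ms (6/7)
8. 6026.786ms @ 90/7 + 401.786ms (6/7)
9. 6428.571ms @ 96/7 + 401.786ms (6/7)
10. 6830.357ms @ 102/7 + 401.786ms (6/7)
11. 7232.143ms @ 108/7 + 401.786ms (6/7)
12. 7633.929ms @ 114/7 + 200.893ms (3/7)
13. 7834.821ms @ 117/7 + 200.893ms (3/7)
14. 8035.714ms @ 120/7 + 401.786ms (6/7)
15. 8437.5ms @ 18 + 937.5ms (2)
16. 9375.0ms @ 20 + 937.5ms (2)
17. 10312.5ms @ 22 + 937.5ms (2)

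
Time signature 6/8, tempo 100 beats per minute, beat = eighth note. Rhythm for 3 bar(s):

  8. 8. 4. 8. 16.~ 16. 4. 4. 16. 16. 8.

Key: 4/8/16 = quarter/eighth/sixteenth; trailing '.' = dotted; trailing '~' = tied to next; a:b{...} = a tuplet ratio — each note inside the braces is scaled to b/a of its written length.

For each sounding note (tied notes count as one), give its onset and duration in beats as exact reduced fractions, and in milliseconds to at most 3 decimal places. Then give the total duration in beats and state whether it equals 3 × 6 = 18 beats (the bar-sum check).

1) 0.0ms=0b +900.0ms=3/2b
2) 900.0ms=3/2b +900.0ms=3/2b
3) 1800.0ms=3b +1800.0ms=3b
4) 3600.0ms=6b +900.0ms=3/2b
5) 4500.0ms=15/2b +900.0ms=3/2b
6) 5400.0ms=9b +1800.0ms=3b
7) 7200.0ms=12b +1800.0ms=3b
8) 9000.0ms=15b +450.0ms=3/4b
9) 9450.0ms=63/4b +450.0ms=3/4b
10) 9900.0ms=33/2b +900.0ms=3/2b
Σ=18b of 18 (100bpm 6/8) — PASS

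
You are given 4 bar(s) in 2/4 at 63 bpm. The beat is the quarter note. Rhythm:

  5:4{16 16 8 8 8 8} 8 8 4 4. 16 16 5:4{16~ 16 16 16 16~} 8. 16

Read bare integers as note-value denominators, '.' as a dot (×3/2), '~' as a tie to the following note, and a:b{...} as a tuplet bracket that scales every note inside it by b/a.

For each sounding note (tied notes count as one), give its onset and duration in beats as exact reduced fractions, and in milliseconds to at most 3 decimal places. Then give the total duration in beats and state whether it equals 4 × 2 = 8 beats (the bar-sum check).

1) 0.0ms=0b +190.476ms=1/5b
2) 190.476ms=1/5b +190.476ms=1/5b
3) 380.952ms=2/5b +380.952ms=2/5b
4) 761.905ms=4/5b +380.952ms=2/5b
5) 1142.857ms=6/5b +380.952ms=2/5b
6) 1523.81ms=8/5b +380.952ms=2/5b
7) 1904.762ms=2b +476.19ms=1/2b
8) 2380.952ms=5/2b +476.19ms=1/2b
9) 2857.143ms=3b +952.381ms=1b
10) 3809.524ms=4b +1428.571ms=3/2b
11) 5238.095ms=11/2b +238.095ms=1/4b
12) 5476.19ms=23/4b +238.095ms=1/4b
13) 5714.286ms=6b +380.952ms=2/5b
14) 6095.238ms=32/5b +190.476ms=1/5b
15) 6285.714ms=33/5b +190.476ms=1/5b
16) 6476.19ms=34/5b +904.762ms=19/20b
17) 7380.952ms=31/4b +238.095ms=1/4b
Σ=8b of 8 (63bpm 2/4) — PASS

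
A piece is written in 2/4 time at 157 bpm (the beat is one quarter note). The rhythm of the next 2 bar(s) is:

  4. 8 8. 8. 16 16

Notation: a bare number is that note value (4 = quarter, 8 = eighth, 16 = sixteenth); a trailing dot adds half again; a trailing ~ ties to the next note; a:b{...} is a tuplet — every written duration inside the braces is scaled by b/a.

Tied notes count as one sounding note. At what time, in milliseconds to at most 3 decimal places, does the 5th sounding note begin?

note 5 onset = 7/2b = 1337.58ms

1. 0.0ms @ 0 + 573.248ms (3/2)
2. 573.248ms @ 3/2 + 191.083ms (1/2)
3. 764.331ms @ 2 + 286.624ms (3/4)
4. 1050.955ms @ 11/4 + 286.624ms (3/4)
5. 1337.58ms @ 7/2 + 95.541ms (1/4)
6. 1433.121ms @ 15/4 + 95.541ms (1/4)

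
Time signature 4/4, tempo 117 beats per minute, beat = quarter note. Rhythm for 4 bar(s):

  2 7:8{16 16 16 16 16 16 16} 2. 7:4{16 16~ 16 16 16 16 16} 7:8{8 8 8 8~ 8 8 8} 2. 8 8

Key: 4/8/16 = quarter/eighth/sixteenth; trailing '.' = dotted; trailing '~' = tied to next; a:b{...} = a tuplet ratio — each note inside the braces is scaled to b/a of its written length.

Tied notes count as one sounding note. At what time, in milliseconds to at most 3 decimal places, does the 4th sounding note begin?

1. 0.0ms @ 0 + 1025.641ms (2)
2. 1025.641ms @ 2 + 146.52ms (2/7)
3. 1172.161ms @ 16/7 + 146.52ms (2/7)
4. 1318.681ms @ 18/7 + 146.52ms (2/7)
5. 1465.201ms @ 20/7 + 146.52ms (2/7)
6. 1611.722ms @ 22/7 + 146.52ms (2/7)
7. 1758.242ms @ 24/7 + 146.52ms (2/7)
8. 1904.762ms @ 26/7 + 146.52ms (2/7)
9. 2051.282ms @ 4 + 1538.462ms (3)
10. 3589.744ms @ 7 + 73.26ms (1/7)
11. 3663.004ms @ 50/7 + 146.52ms (2/7)
12. 3809.524ms @ 52/7 + 73.26ms (1/7)
13. 3882.784ms @ 53/7 + 73.26ms (1/7)
14. 3956.044ms @ 54/7 + 73.26ms (1/7)
15. 4029.304ms @ 55/7 + 73.26ms (1/7)
16. 4102.564ms @ 8 + 293.04ms (4/7)
17. 4395.604ms @ 60/7 + 293.04ms (4/7)
18. 4688.645ms @ 64/7 + 293.04ms (4/7)
19. 4981.685ms @ 68/7 + 586.081ms (8/7)
20. 5567.766ms @ 76/7 + 293.04ms (4/7)
21. 5860.806ms @ 80/7 + 293.04ms (4/7)
22. 6153.846ms @ 12 + 1538.462ms (3)
23. 7692.308ms @ 15 + 256.41ms (1/2)
24. 7948.718ms @ 31/2 + 256.41ms (1/2)

note 4 onset = 18/7b = 1318.681ms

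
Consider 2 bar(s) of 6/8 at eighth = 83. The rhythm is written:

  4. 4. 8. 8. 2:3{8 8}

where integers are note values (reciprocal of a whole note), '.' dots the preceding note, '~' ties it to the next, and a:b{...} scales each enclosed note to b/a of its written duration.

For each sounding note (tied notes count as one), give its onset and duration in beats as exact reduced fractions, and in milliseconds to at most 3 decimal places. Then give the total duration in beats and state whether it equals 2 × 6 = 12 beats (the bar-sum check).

1) 0.0ms=0b +2168.675ms=3b
2) 2168.675ms=3b +2168.675ms=3b
3) 4337.349ms=6b +1084.337ms=3/2b
4) 5421.687ms=15/2b +1084.337ms=3/2b
5) 6506.024ms=9b +1084.337ms=3/2b
6) 7590.361ms=21/2b +1084.337ms=3/2b
Σ=12b of 12 (83bpm 6/8) — PASS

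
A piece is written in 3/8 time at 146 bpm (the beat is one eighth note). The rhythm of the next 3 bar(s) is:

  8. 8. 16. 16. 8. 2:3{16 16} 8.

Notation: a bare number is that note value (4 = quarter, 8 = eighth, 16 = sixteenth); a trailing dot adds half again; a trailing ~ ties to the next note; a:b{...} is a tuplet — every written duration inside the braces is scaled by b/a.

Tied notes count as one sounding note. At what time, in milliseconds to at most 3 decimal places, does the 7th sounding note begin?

note 7 onset = 27/4b = 2773.973ms

1. 0.0ms @ 0 + 616.438ms (3/2)
2. 616.438ms @ 3/2 + 616.438ms (3/2)
3. 1232.877ms @ 3 + 308.219ms (3/4)
4. 1541.096ms @ 15/4 + 308.219ms (3/4)
5. 1849.315ms @ 9/2 + 616.438ms (3/2)
6. 2465.753ms @ 6 + 308.219ms (3/4)
7. 2773.973ms @ 27/4 + 308.219ms (3/4)
8. 3082.192ms @ 15/2 + 616.438ms (3/2)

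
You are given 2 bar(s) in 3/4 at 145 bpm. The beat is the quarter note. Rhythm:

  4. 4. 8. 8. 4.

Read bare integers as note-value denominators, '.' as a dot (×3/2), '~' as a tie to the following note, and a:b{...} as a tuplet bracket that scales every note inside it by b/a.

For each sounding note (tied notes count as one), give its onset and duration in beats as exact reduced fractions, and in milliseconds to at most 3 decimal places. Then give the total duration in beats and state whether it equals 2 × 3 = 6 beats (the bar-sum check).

1) 0.0ms=0b +620.69ms=3/2b
2) 620.69ms=3/2b +620.69ms=3/2b
3) 1241.379ms=3b +310.345ms=3/4b
4) 1551.724ms=15/4b +310.345ms=3/4b
5) 1862.069ms=9/2b +620.69ms=3/2b
Σ=6b of 6 (145bpm 3/4) — PASS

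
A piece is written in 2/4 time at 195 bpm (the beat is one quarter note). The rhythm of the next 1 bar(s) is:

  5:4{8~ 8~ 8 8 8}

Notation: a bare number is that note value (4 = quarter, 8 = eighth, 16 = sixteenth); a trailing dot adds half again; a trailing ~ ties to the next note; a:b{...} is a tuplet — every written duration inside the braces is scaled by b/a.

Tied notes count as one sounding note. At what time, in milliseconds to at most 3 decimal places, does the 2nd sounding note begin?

1. 0.0ms @ 0 + 369.231ms (6/5)
2. 369.231ms @ 6/5 + 123.077ms (2/5)
3. 492.308ms @ 8/5 + 123.077ms (2/5)

note 2 onset = 6/5b = 369.231ms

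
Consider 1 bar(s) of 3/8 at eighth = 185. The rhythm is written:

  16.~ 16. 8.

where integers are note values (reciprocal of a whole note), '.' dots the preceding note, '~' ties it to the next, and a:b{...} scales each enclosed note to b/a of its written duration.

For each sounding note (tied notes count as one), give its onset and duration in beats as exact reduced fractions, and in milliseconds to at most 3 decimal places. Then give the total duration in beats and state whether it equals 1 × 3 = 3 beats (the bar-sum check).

1) 0.0ms=0b +486.486ms=3/2b
2) 486.486ms=3/2b +486.486ms=3/2b
Σ=3b of 3 (185bpm 3/8) — PASS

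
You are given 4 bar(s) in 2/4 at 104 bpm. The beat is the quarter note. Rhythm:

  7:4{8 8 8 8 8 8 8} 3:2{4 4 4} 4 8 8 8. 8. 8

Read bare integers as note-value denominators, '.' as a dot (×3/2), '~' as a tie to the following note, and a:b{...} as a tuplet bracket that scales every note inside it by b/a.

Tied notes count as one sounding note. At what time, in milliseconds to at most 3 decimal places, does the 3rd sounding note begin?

note 3 onset = 4/7b = 329.67ms

1. 0.0ms @ 0 + 164.835ms (2/7)
2. 164.835ms @ 2/7 + 164.835ms (2/7)
3. 329.67ms @ 4/7 + 164.835ms (2/7)
4. 494.505ms @ 6/7 + 164.835ms (2/7)
5. 659.341ms @ 8/7 + 164.835ms (2/7)
6. 824.176ms @ 10/7 + 164.835ms (2/7)
7. 989.011ms @ 12/7 + 164.835ms (2/7)
8. 1153.846ms @ 2 + 384.615ms (2/3)
9. 1538.462ms @ 8/3 + 384.615ms (2/3)
10. 1923.077ms @ 10/3 + 384.615ms (2/3)
11. 2307.692ms @ 4 + 576.923ms (1)
12. 2884.615ms @ 5 + 288.462ms (1/2)
13. 3173.077ms @ 11/2 + 288.462ms (1/2)
14. 3461.538ms @ 6 + 432.692ms (3/4)
15. 3894.231ms @ 27/4 + 432.692ms (3/4)
16. 4326.923ms @ 15/2 + 288.462ms (1/2)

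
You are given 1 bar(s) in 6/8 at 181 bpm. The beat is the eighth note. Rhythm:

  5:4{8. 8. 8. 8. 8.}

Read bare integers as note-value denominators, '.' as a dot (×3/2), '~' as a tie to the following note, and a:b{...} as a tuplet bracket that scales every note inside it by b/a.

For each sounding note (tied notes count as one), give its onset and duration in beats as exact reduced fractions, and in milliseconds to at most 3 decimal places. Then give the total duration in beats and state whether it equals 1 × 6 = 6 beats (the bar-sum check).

1) 0.0ms=0b +397.79ms=6/5b
2) 397.79ms=6/5b +397.79ms=6/5b
3) 795.58ms=12/5b +397.79ms=6/5b
4) 1193.37ms=18/5b +397.79ms=6/5b
5) 1591.16ms=24/5b +397.79ms=6/5b
Σ=6b of 6 (181bpm 6/8) — PASS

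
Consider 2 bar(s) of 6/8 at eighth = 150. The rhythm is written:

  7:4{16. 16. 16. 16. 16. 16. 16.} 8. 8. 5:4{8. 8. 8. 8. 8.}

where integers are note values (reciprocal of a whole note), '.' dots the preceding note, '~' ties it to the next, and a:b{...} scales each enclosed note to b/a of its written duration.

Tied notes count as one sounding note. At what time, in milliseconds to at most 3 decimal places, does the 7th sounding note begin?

note 7 onset = 18/7b = 1028.571ms

1. 0.0ms @ 0 + 171.429ms (3/7)
2. 171.429ms @ 3/7 + 171.429ms (3/7)
3. 342.857ms @ 6/7 + 171.429ms (3/7)
4. 514.286ms @ 9/7 + 171.429ms (3/7)
5. 685.714ms @ 12/7 + 171.429ms (3/7)
6. 857.143ms @ 15/7 + 171.429ms (3/7)
7. 1028.571ms @ 18/7 + 171.429ms (3/7)
8. 1200.0ms @ 3 + 600.0ms (3/2)
9. 1800.0ms @ 9/2 + 600.0ms (3/2)
10. 2400.0ms @ 6 + 480.0ms (6/5)
11. 2880.0ms @ 36/5 + 480.0ms (6/5)
12. 3360.0ms @ 42/5 + 480.0ms (6/5)
13. 3840.0ms @ 48/5 + 480.0ms (6/5)
14. 4320.0ms @ 54/5 + 480.0ms (6/5)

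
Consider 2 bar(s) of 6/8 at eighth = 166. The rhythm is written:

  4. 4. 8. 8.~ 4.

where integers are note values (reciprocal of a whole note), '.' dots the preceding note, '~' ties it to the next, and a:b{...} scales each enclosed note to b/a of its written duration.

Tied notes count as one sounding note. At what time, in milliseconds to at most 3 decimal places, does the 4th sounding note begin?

1. 0.0ms @ 0 + 1084.337ms (3)
2. 1084.337ms @ 3 + 1084.337ms (3)
3. 2168.675ms @ 6 + 542.169ms (3/2)
4. 2710.843ms @ 15/2 + 1626.506ms (9/2)

note 4 onset = 15/2b = 2710.843ms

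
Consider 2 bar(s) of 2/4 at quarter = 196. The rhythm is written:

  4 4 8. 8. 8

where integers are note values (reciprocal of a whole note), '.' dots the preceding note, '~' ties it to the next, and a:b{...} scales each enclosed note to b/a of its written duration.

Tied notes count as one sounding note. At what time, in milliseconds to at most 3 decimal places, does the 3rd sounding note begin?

1. 0.0ms @ 0 + 306.122ms (1)
2. 306.122ms @ 1 + 306.122ms (1)
3. 612.245ms @ 2 + 229.592ms (3/4)
4. 841.837ms @ 11/4 + 229.592ms (3/4)
5. 1071.429ms @ 7/2 + 153.061ms (1/2)

note 3 onset = 2b = 612.245ms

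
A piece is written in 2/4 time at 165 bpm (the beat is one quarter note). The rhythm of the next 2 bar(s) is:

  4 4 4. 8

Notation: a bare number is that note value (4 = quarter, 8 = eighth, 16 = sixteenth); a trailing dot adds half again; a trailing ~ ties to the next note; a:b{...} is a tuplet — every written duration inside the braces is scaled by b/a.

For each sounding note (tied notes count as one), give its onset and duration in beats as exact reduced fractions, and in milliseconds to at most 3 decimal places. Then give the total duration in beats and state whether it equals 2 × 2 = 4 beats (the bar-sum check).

1) 0.0ms=0b +363.636ms=1b
2) 363.636ms=1b +363.636ms=1b
3) 727.273ms=2b +545.455ms=3/2b
4) 1272.727ms=7/2b +181.818ms=1/2b
Σ=4b of 4 (165bpm 2/4) — PASS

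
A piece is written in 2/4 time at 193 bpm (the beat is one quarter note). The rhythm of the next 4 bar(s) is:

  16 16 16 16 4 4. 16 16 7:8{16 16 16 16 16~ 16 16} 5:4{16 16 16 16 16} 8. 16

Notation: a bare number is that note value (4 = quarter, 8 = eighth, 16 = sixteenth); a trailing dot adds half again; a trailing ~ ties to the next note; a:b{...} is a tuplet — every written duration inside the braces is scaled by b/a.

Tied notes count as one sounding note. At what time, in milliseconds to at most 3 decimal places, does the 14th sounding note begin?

1. 0.0ms @ 0 + 77.72ms (1/4)
2. 77.72ms @ 1/4 + 77.72ms (1/4)
3. 155.44ms @ 1/2 + 77.72ms (1/4)
4. 233.161ms @ 3/4 + 77.72ms (1/4)
5. 310.881ms @ 1 + 310.881ms (1)
6. 621.762ms @ 2 + 466.321ms (3/2)
7. 1088.083ms @ 7/2 + 77.72ms (1/4)
8. 1165.803ms @ 15/4 + 77.72ms (1/4)
9. 1243.523ms @ 4 + 88.823ms (2/7)
10. 1332.346ms @ 30/7 + 88.823ms (2/7)
11. 1421.17ms @ 32/7 + 88.823ms (2/7)
12. 1509.993ms @ 34/7 + 88.823ms (2/7)
13. 1598.816ms @ 36/7 + 177.646ms (4/7)
14. 1776.462ms @ 40/7 + 88.823ms (2/7)
15. 1865.285ms @ 6 + 62.176ms (1/5)
16. 1927.461ms @ 31/5 + 62.176ms (1/5)
17. 1989.637ms @ 32/5 + 62.176ms (1/5)
18. 2051.813ms @ 33/5 + 62.176ms (1/5)
19. 2113.99ms @ 34/5 + 62.176ms (1/5)
20. 2176.166ms @ 7 + 233.161ms (3/4)
21. 2409.326ms @ 31/4 + 77.72ms (1/4)

note 14 onset = 40/7b = 1776.462ms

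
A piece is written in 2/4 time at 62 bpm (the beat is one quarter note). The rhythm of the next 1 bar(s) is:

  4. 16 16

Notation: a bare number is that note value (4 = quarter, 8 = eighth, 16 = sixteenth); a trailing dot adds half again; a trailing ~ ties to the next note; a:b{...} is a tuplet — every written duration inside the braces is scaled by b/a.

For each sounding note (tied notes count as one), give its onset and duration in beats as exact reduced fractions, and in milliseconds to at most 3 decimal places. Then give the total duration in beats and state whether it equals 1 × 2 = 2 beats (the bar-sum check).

1) 0.0ms=0b +1451.613ms=3/2b
2) 1451.613ms=3/2b +241.935ms=1/4b
3) 1693.548ms=7/4b +241.935ms=1/4b
Σ=2b of 2 (62bpm 2/4) — PASS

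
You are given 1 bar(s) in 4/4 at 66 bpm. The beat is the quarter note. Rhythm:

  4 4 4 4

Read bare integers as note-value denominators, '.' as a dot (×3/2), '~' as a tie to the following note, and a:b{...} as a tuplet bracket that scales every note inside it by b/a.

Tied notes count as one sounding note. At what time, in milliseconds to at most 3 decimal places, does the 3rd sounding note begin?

1. 0.0ms @ 0 + 909.091ms (1)
2. 909.091ms @ 1 + 909.091ms (1)
3. 1818.182ms @ 2 + 909.091ms (1)
4. 2727.273ms @ 3 + 909.091ms (1)

note 3 onset = 2b = 1818.182ms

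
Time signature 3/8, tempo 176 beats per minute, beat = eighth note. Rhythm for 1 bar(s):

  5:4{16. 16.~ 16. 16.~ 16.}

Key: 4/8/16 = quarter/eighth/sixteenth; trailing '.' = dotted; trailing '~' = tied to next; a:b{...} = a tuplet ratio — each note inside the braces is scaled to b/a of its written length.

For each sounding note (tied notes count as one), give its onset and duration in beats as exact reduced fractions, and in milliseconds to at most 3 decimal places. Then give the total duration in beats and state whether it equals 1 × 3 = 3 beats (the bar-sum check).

1) 0.0ms=0b +204.545ms=3/5b
2) 204.545ms=3/5b +409.091ms=6/5b
3) 613.636ms=9/5b +409.091ms=6/5b
Σ=3b of 3 (176bpm 3/8) — PASS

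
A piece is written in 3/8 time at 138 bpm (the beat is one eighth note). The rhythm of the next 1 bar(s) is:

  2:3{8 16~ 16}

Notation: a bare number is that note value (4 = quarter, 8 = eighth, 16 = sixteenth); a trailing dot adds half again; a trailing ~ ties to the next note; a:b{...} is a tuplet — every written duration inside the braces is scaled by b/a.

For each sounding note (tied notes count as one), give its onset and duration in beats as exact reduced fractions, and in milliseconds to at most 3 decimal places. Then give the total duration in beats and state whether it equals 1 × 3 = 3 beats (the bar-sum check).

1) 0.0ms=0b +652.174ms=3/2b
2) 652.174ms=3/2b +652.174ms=3/2b
Σ=3b of 3 (138bpm 3/8) — PASS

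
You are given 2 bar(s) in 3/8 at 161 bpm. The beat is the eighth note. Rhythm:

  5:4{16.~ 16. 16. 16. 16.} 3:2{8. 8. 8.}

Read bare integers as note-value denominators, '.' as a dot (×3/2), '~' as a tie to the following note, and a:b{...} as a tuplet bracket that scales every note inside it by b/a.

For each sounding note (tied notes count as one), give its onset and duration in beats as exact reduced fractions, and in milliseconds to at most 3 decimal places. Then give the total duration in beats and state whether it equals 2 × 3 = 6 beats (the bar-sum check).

1) 0.0ms=0b +447.205ms=6/5b
2) 447.205ms=6/5b +223.602ms=3/5b
3) 670.807ms=9/5b +223.602ms=3/5b
4) 894.41ms=12/5b +223.602ms=3/5b
5) 1118.012ms=3b +372.671ms=1b
6) 1490.683ms=4b +372.671ms=1b
7) 1863.354ms=5b +372.671ms=1b
Σ=6b of 6 (161bpm 3/8) — PASS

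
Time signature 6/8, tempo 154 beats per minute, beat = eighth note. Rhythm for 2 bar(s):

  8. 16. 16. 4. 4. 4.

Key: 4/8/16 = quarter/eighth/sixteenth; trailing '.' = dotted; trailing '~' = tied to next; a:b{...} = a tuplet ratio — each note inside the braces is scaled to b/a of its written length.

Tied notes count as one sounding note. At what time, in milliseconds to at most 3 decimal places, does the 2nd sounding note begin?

note 2 onset = 3/2b = 584.416ms

1. 0.0ms @ 0 + 584.416ms (3/2)
2. 584.416ms @ 3/2 + 292.208ms (3/4)
3. 876.623ms @ 9/4 + 292.208ms (3/4)
4. 1168.831ms @ 3 + 1168.831ms (3)
5. 2337.662ms @ 6 + 1168.831ms (3)
6. 3506.494ms @ 9 + 1168.831ms (3)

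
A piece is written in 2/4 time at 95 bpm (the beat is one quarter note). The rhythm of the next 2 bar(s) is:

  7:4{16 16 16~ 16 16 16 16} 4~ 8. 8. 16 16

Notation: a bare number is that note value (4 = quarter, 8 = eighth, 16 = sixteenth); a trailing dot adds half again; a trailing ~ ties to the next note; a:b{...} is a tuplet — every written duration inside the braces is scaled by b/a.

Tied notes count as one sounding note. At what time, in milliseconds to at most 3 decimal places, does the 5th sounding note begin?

note 5 onset = 5/7b = 451.128ms

1. 0.0ms @ 0 + 90.226ms (1/7)
2. 90.226ms @ 1/7 + 90.226ms (1/7)
3. 180.451ms @ 2/7 + 180.451ms (2/7)
4. 360.902ms @ 4/7 + 90.226ms (1/7)
5. 451.128ms @ 5/7 + 90.226ms (1/7)
6. 541.353ms @ 6/7 + 90.226ms (1/7)
7. 631.579ms @ 1 + 1105.263ms (7/4)
8. 1736.842ms @ 11/4 + 473.684ms (3/4)
9. 2210.526ms @ 7/2 + 157.895ms (1/4)
10. 2368.421ms @ 15/4 + 157.895ms (1/4)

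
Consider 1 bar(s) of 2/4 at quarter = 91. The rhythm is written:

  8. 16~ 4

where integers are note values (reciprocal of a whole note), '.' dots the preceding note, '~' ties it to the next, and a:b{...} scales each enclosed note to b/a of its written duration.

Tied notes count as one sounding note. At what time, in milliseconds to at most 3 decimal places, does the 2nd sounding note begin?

1. 0.0ms @ 0 + 494.505ms (3/4)
2. 494.505ms @ 3/4 + 824.176ms (5/4)

note 2 onset = 3/4b = 494.505ms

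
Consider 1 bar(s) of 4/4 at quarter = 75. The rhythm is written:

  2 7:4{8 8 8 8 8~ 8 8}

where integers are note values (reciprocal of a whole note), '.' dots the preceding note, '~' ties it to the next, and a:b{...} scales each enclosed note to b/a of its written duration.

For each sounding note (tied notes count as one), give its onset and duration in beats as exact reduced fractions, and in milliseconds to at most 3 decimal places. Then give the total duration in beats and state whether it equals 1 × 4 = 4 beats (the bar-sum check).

1) 0.0ms=0b +1600.0ms=2b
2) 1600.0ms=2b +228.571ms=2/7b
3) 1828.571ms=16/7b +228.571ms=2/7b
4) 2057.143ms=18/7b +228.571ms=2/7b
5) 2285.714ms=20/7b +228.571ms=2/7b
6) 2514.286ms=22/7b +457.143ms=4/7b
7) 2971.429ms=26/7b +228.571ms=2/7b
Σ=4b of 4 (75bpm 4/4) — PASS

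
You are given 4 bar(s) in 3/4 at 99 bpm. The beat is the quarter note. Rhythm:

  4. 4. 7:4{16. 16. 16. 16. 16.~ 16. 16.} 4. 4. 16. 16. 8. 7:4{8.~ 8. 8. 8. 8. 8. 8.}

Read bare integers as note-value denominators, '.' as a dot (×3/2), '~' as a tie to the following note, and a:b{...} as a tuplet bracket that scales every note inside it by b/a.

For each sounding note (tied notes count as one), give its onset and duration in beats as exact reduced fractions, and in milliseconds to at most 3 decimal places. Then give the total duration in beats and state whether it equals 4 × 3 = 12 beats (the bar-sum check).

1) 0.0ms=0b +909.091ms=3/2b
2) 909.091ms=3/2b +909.091ms=3/2b
3) 1818.182ms=3b +129.87ms=3/14b
4) 1948.052ms=45/14b +129.87ms=3/14b
5) 2077.922ms=24/7b +129.87ms=3/14b
6) 2207.792ms=51/14b +129.87ms=3/14b
7) 2337.662ms=27/7b +259.74ms=3/7b
8) 2597.403ms=30/7b +129.87ms=3/14b
9) 2727.273ms=9/2b +909.091ms=3/2b
10) 3636.364ms=6b +909.091ms=3/2b
11) 4545.455ms=15/2b +227.273ms=3/8b
12) 4772.727ms=63/8b +227.273ms=3/8b
13) 5000.0ms=33/4b +454.545ms=3/4b
14) 5454.545ms=9b +519.481ms=6/7b
15) 5974.026ms=69/7b +259.74ms=3/7b
16) 6233.766ms=72/7b +259.74ms=3/7b
17) 6493.506ms=75/7b +259.74ms=3/7b
18) 6753.247ms=78/7b +259.74ms=3/7b
19) 7012.987ms=81/7b +259.74ms=3/7b
Σ=12b of 12 (99bpm 3/4) — PASS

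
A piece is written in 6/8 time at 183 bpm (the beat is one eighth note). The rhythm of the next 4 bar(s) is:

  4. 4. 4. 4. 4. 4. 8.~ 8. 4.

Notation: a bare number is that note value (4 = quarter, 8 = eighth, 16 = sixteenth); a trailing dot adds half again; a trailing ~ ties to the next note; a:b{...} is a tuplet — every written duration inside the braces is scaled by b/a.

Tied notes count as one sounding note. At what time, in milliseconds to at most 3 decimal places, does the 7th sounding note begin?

1. 0.0ms @ 0 + 983.607ms (3)
2. 983.607ms @ 3 + 983.607ms (3)
3. 1967.213ms @ 6 + 983.607ms (3)
4. 2950.82ms @ 9 + 983.607ms (3)
5. 3934.426ms @ 12 + 983.607ms (3)
6. 4918.033ms @ 15 + 983.607ms (3)
7. 5901.639ms @ 18 + 983.607ms (3)
8. 6885.246ms @ 21 + 983.607ms (3)

note 7 onset = 18b = 5901.639ms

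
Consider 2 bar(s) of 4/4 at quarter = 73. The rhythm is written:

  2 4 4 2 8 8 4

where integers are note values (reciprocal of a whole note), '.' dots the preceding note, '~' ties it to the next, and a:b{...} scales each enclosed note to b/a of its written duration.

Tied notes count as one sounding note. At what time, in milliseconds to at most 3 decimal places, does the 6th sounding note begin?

note 6 onset = 13/2b = 5342.466ms

1. 0.0ms @ 0 + 1643.836ms (2)
2. 1643.836ms @ 2 + 821.918ms (1)
3. 2465.753ms @ 3 + 821.918ms (1)
4. 3287.671ms @ 4 + 1643.836ms (2)
5. 4931.507ms @ 6 + 410.959ms (1/2)
6. 5342.466ms @ 13/2 + 410.959ms (1/2)
7. 5753.425ms @ 7 + 821.918ms (1)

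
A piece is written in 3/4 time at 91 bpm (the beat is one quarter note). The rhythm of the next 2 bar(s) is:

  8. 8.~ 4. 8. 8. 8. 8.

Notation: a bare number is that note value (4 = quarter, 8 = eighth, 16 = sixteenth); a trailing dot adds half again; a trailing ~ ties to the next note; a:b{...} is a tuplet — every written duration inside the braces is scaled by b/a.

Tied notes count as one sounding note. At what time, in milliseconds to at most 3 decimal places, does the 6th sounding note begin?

1. 0.0ms @ 0 + 494.505ms (3/4)
2. 494.505ms @ 3/4 + 1483.516ms (9/4)
3. 1978.022ms @ 3 + 494.505ms (3/4)
4. 2472.527ms @ 15/4 + 494.505ms (3/4)
5. 2967.033ms @ 9/2 + 494.505ms (3/4)
6. 3461.538ms @ 21/4 + 494.505ms (3/4)

note 6 onset = 21/4b = 3461.538ms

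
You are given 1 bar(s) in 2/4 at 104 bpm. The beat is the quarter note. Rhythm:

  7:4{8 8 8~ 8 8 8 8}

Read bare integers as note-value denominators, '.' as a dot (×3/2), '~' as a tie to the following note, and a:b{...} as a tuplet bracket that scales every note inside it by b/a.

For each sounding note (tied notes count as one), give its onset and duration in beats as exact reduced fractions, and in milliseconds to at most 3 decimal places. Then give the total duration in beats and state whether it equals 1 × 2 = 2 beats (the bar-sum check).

1) 0.0ms=0b +164.835ms=2/7b
2) 164.835ms=2/7b +164.835ms=2/7b
3) 329.67ms=4/7b +329.67ms=4/7b
4) 659.341ms=8/7b +164.835ms=2/7b
5) 824.176ms=10/7b +164.835ms=2/7b
6) 989.011ms=12/7b +164.835ms=2/7b
Σ=2b of 2 (104bpm 2/4) — PASS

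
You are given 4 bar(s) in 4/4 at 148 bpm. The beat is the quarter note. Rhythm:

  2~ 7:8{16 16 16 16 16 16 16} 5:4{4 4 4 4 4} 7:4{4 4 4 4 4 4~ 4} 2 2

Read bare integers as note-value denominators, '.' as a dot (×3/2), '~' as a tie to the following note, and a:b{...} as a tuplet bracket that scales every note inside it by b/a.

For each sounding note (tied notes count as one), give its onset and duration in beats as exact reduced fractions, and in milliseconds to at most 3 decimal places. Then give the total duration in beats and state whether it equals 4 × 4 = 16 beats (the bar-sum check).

1) 0.0ms=0b +926.641ms=16/7b
2) 926.641ms=16/7b +115.83ms=2/7b
3) 1042.471ms=18/7b +115.83ms=2/7b
4) 1158.301ms=20/7b +115.83ms=2/7b
5) 1274.131ms=22/7b +115.83ms=2/7b
6) 1389.961ms=24/7b +115.83ms=2/7b
7) 1505.792ms=26/7b +115.83ms=2/7b
8) 1621.622ms=4b +324.324ms=4/5b
9) 1945.946ms=24/5b +324.324ms=4/5b
10) 2270.27ms=28/5b +324.324ms=4/5b
11) 2594.595ms=32/5b +324.324ms=4/5b
12) 2918.919ms=36/5b +324.324ms=4/5b
13) 3243.243ms=8b +231.66ms=4/7b
14) 3474.903ms=60/7b +231.66ms=4/7b
15) 3706.564ms=64/7b +231.66ms=4/7b
16) 3938.224ms=68/7b +231.66ms=4/7b
17) 4169.884ms=72/7b +231.66ms=4/7b
18) 4401.544ms=76/7b +463.32ms=8/7b
19) 4864.865ms=12b +810.811ms=2b
20) 5675.676ms=14b +810.811ms=2b
Σ=16b of 16 (148bpm 4/4) — PASS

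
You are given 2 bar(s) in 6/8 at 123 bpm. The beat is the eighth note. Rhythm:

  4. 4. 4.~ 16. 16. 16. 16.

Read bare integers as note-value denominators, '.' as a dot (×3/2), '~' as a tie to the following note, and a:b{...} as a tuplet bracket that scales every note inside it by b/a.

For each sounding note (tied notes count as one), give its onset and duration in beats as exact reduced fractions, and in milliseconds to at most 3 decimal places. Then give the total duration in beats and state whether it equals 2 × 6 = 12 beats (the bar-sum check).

1) 0.0ms=0b +1463.415ms=3b
2) 1463.415ms=3b +1463.415ms=3b
3) 2926.829ms=6b +1829.268ms=15/4b
4) 4756.098ms=39/4b +365.854ms=3/4b
5) 5121.951ms=21/2b +365.854ms=3/4b
6) 5487.805ms=45/4b +365.854ms=3/4b
Σ=12b of 12 (123bpm 6/8) — PASS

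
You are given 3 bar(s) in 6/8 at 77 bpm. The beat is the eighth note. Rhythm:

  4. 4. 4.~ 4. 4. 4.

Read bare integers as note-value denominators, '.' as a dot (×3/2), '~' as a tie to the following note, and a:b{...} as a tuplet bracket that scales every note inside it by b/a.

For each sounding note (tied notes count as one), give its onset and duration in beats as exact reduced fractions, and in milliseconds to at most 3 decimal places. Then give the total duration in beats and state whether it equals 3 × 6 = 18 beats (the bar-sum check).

1) 0.0ms=0b +2337.662ms=3b
2) 2337.662ms=3b +2337.662ms=3b
3) 4675.325ms=6b +4675.325ms=6b
4) 9350.649ms=12b +2337.662ms=3b
5) 11688.312ms=15b +2337.662ms=3b
Σ=18b of 18 (77bpm 6/8) — PASS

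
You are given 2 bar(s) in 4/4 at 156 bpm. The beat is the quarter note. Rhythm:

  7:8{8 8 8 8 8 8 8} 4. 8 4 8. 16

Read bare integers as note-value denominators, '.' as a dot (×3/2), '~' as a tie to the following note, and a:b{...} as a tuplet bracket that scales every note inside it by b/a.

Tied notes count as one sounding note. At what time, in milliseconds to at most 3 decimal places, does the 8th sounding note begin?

note 8 onset = 4b = 1538.462ms

1. 0.0ms @ 0 + 219.78ms (4/7)
2. 219.78ms @ 4/7 + 219.78ms (4/7)
3. 439.56ms @ 8/7 + 219.78ms (4/7)
4. 659.341ms @ 12/7 + 219.78ms (4/7)
5. 879.121ms @ 16/7 + 219.78ms (4/7)
6. 1098.901ms @ 20/7 + 219.78ms (4/7)
7. 1318.681ms @ 24/7 + 219.78ms (4/7)
8. 1538.462ms @ 4 + 576.923ms (3/2)
9. 2115.385ms @ 11/2 + 192.308ms (1/2)
10. 2307.692ms @ 6 + 384.615ms (1)
11. 2692.308ms @ 7 + 288.462ms (3/4)
12. 2980.769ms @ 31/4 + 96.154ms (1/4)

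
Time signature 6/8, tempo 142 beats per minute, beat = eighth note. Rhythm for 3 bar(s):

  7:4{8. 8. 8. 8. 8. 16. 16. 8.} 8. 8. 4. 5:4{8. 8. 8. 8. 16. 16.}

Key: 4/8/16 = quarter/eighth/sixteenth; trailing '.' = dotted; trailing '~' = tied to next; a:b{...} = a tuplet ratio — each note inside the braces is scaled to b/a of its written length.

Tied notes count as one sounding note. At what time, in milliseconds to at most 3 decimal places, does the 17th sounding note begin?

note 17 onset = 87/5b = 7352.113ms

1. 0.0ms @ 0 + 362.173ms (6/7)
2. 362.173ms @ 6/7 + 362.173ms (6/7)
3. 724.346ms @ 12/7 + 362.173ms (6/7)
4. 1086.519ms @ 18/7 + 362.173ms (6/7)
5. 1448.692ms @ 24/7 + 362.173ms (6/7)
6. 1810.865ms @ 30/7 + 181.087ms (3/7)
7. 1991.952ms @ 33/7 + 181.087ms (3/7)
8. 2173.038ms @ 36/7 + 362.173ms (6/7)
9. 2535.211ms @ 6 + 633.803ms (3/2)
10. 3169.014ms @ 15/2 + 633.803ms (3/2)
11. 3802.817ms @ 9 + 1267.606ms (3)
12. 5070.423ms @ 12 + 507.042ms (6/5)
13. 5577.465ms @ 66/5 + 507.042ms (6/5)
14. 6084.507ms @ 72/5 + 507.042ms (6/5)
15. 6591.549ms @ 78/5 + 507.042ms (6/5)
16. 7098.592ms @ 84/5 + 253.521ms (3/5)
17. 7352.113ms @ 87/5 + 253.521ms (3/5)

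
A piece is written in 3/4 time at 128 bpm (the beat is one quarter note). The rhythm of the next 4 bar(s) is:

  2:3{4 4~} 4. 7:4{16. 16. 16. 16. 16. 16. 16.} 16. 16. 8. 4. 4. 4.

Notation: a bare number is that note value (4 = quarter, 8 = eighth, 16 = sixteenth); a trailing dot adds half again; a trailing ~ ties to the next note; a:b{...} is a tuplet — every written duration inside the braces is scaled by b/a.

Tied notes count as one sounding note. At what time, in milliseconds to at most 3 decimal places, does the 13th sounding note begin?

note 13 onset = 15/2b = 3515.625ms

1. 0.0ms @ 0 + 703.125ms (3/2)
2. 703.125ms @ 3/2 + 1406.25ms (3)
3. 2109.375ms @ 9/2 + 100.446ms (3/14)
4. 2209.821ms @ 33/7 + 100.446ms (3/14)
5. 2310.268ms @ 69/14 + 100.446ms (3/14)
6. 2410.714ms @ 36/7 + 100.446ms (3/14)
7. 2511.161ms @ 75/14 + 100.446ms (3/14)
8. 2611.607ms @ 39/7 + 100.446ms (3/14)
9. 2712.054ms @ 81/14 + 100.446ms (3/14)
10. 2812.5ms @ 6 + 175.781ms (3/8)
11. 2988.281ms @ 51/8 + 175.781ms (3/8)
12. 3164.062ms @ 27/4 + 351.562ms (3/4)
13. 3515.625ms @ 15/2 + 703.125ms (3/2)
14. 4218.75ms @ 9 + 703.125ms (3/2)
15. 4921.875ms @ 21/2 + 703.125ms (3/2)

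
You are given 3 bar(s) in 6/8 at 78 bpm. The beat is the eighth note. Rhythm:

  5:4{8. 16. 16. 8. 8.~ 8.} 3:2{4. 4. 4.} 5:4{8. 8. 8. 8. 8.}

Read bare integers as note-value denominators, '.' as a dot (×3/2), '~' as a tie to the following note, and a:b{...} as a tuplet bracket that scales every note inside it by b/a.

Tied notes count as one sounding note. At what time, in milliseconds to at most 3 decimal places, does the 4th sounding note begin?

note 4 onset = 12/5b = 1846.154ms

1. 0.0ms @ 0 + 923.077ms (6/5)
2. 923.077ms @ 6/5 + 461.538ms (3/5)
3. 1384.615ms @ 9/5 + 461.538ms (3/5)
4. 1846.154ms @ 12/5 + 923.077ms (6/5)
5. 2769.231ms @ 18/5 + 1846.154ms (12/5)
6. 4615.385ms @ 6 + 1538.462ms (2)
7. 6153.846ms @ 8 + 1538.462ms (2)
8. 7692.308ms @ 10 + 1538.462ms (2)
9. 9230.769ms @ 12 + 923.077ms (6/5)
10. 10153.846ms @ 66/5 + 923.077ms (6/5)
11. 11076.923ms @ 72/5 + 923.077ms (6/5)
12. 12000.0ms @ 78/5 + 923.077ms (6/5)
13. 12923.077ms @ 84/5 + 923.077ms (6/5)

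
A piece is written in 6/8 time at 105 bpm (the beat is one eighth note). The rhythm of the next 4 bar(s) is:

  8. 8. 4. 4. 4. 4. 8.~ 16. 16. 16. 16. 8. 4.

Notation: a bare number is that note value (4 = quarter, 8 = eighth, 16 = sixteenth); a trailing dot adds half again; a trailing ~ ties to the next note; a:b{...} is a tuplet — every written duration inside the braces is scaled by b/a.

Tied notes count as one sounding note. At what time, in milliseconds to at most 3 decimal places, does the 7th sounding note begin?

note 7 onset = 15b = 8571.429ms

1. 0.0ms @ 0 + 857.143ms (3/2)
2. 857.143ms @ 3/2 + 857.143ms (3/2)
3. 1714.286ms @ 3 + 1714.286ms (3)
4. 3428.571ms @ 6 + 1714.286ms (3)
5. 5142.857ms @ 9 + 1714.286ms (3)
6. 6857.143ms @ 12 + 1714.286ms (3)
7. 8571.429ms @ 15 + 1285.714ms (9/4)
8. 9857.143ms @ 69/4 + 428.571ms (3/4)
9. 10285.714ms @ 18 + 428.571ms (3/4)
10. 10714.286ms @ 75/4 + 428.571ms (3/4)
11. 11142.857ms @ 39/2 + 857.143ms (3/2)
12. 12000.0ms @ 21 + 1714.286ms (3)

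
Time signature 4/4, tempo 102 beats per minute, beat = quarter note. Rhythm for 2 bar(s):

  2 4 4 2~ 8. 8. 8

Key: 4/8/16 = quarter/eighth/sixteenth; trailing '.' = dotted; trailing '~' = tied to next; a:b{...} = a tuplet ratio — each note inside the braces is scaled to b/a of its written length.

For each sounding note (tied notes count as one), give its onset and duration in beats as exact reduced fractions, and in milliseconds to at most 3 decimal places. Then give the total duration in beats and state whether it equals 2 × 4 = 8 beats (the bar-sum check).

1) 0.0ms=0b +1176.471ms=2b
2) 1176.471ms=2b +588.235ms=1b
3) 1764.706ms=3b +588.235ms=1b
4) 2352.941ms=4b +1617.647ms=11/4b
5) 3970.588ms=27/4b +441.176ms=3/4b
6) 4411.765ms=15/2b +294.118ms=1/2b
Σ=8b of 8 (102bpm 4/4) — PASS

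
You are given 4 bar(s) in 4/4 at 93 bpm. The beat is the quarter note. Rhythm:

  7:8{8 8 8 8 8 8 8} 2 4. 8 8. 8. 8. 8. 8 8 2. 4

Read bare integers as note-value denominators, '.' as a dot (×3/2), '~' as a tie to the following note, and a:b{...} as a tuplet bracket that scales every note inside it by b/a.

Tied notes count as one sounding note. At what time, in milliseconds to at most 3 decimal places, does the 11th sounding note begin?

1. 0.0ms @ 0 + 368.664ms (4/7)
2. 368.664ms @ 4/7 + 368.664ms (4/7)
3. 737.327ms @ 8/7 + 368.664ms (4/7)
4. 1105.991ms @ 12/7 + 368.664ms (4/7)
5. 1474.654ms @ 16/7 + 368.664ms (4/7)
6. 1843.318ms @ 20/7 + 368.664ms (4/7)
7. 2211.982ms @ 24/7 + 368.664ms (4/7)
8. 2580.645ms @ 4 + 1290.323ms (2)
9. 3870.968ms @ 6 + 967.742ms (3/2)
10. 4838.71ms @ 15/2 + 322.581ms (1/2)
11. 5161.29ms @ 8 + 483.871ms (3/4)
12. 5645.161ms @ 35/4 + 483.871ms (3/4)
13. 6129.032ms @ 19/2 + 483.871ms (3/4)
14. 6612.903ms @ 41/4 + 483.871ms (3/4)
15. 7096.774ms @ 11 + 322.581ms (1/2)
16. 7419.355ms @ 23/2 + 322.581ms (1/2)
17. 7741.935ms @ 12 + 1935.484ms (3)
18. 9677.419ms @ 15 + 645.161ms (1)

note 11 onset = 8b = 5161.29ms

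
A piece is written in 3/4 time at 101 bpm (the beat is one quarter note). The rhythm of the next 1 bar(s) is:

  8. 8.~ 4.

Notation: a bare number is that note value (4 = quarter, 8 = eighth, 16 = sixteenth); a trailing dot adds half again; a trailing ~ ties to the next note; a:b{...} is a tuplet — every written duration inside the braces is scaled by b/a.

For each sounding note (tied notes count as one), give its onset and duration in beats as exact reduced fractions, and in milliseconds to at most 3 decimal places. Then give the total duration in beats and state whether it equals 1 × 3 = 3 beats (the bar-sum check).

1) 0.0ms=0b +445.545ms=3/4b
2) 445.545ms=3/4b +1336.634ms=9/4b
Σ=3b of 3 (101bpm 3/4) — PASS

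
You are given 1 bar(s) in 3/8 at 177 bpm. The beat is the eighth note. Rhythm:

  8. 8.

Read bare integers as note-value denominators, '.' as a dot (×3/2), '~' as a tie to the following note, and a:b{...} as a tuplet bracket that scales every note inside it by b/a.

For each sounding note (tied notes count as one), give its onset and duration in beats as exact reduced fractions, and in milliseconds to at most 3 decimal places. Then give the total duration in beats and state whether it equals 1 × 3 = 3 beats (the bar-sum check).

1) 0.0ms=0b +508.475ms=3/2b
2) 508.475ms=3/2b +508.475ms=3/2b
Σ=3b of 3 (177bpm 3/8) — PASS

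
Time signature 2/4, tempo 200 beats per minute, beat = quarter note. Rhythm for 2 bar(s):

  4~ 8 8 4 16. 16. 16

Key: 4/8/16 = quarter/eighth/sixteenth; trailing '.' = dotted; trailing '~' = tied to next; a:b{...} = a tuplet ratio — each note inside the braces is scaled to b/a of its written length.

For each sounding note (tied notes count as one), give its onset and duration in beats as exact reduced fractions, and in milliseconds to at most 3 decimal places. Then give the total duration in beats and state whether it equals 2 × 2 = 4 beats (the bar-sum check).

1) 0.0ms=0b +450.0ms=3/2b
2) 450.0ms=3/2b +150.0ms=1/2b
3) 600.0ms=2b +300.0ms=1b
4) 900.0ms=3b +112.5ms=3/8b
5) 1012.5ms=27/8b +112.5ms=3/8b
6) 1125.0ms=15/4b +75.0ms=1/4b
Σ=4b of 4 (200bpm 2/4) — PASS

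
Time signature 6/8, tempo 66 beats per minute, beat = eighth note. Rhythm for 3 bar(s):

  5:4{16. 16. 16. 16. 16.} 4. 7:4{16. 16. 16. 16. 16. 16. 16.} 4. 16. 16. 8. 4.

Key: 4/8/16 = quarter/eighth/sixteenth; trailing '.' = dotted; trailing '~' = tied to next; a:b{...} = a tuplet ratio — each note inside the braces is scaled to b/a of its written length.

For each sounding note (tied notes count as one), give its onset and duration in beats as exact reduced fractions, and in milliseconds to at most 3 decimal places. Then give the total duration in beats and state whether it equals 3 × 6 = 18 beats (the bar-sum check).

1) 0.0ms=0b +545.455ms=3/5b
2) 545.455ms=3/5b +545.455ms=3/5b
3) 1090.909ms=6/5b +545.455ms=3/5b
4) 1636.364ms=9/5b +545.455ms=3/5b
5) 2181.818ms=12/5b +545.455ms=3/5b
6) 2727.273ms=3b +2727.273ms=3b
7) 5454.545ms=6b +389.61ms=3/7b
8) 5844.156ms=45/7b +389.61ms=3/7b
9) 6233.766ms=48/7b +389.61ms=3/7b
10) 6623.377ms=51/7b +389.61ms=3/7b
11) 7012.987ms=54/7b +389.61ms=3/7b
12) 7402.597ms=57/7b +389.61ms=3/7b
13) 7792.208ms=60/7b +389.61ms=3/7b
14) 8181.818ms=9b +2727.273ms=3b
15) 10909.091ms=12b +681.818ms=3/4b
16) 11590.909ms=51/4b +681.818ms=3/4b
17) 12272.727ms=27/2b +1363.636ms=3/2b
18) 13636.364ms=15b +2727.273ms=3b
Σ=18b of 18 (66bpm 6/8) — PASS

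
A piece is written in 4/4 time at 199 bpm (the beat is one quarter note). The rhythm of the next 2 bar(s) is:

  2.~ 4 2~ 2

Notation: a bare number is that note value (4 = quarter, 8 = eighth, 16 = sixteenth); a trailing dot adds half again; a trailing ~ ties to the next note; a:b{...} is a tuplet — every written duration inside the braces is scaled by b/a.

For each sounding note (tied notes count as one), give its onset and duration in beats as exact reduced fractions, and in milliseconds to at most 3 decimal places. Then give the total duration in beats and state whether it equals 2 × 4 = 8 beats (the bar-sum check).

1) 0.0ms=0b +1206.03ms=4b
2) 1206.03ms=4b +1206.03ms=4b
Σ=8b of 8 (199bpm 4/4) — PASS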